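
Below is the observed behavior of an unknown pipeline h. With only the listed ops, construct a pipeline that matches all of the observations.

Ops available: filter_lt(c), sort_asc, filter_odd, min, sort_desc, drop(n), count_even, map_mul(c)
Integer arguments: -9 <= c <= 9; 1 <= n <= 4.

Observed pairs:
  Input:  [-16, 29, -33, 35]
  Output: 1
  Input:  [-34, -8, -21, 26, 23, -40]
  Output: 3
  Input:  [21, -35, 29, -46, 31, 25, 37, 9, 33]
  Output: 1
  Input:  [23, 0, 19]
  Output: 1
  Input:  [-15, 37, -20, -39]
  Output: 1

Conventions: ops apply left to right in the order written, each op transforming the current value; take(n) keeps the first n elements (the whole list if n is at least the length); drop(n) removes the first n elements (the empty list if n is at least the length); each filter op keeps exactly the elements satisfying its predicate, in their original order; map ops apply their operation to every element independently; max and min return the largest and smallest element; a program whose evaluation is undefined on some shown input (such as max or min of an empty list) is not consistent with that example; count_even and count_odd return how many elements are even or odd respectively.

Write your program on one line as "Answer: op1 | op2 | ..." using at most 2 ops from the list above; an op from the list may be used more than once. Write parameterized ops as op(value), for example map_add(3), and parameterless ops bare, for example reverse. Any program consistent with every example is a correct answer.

filter_lt(2) | count_even

Check, running the answer program on each example:
  [-16, 29, -33, 35] -> [-16, -33] -> 1
  [-34, -8, -21, 26, 23, -40] -> [-34, -8, -21, -40] -> 3
  [21, -35, 29, -46, 31, 25, 37, 9, 33] -> [-35, -46] -> 1
  [23, 0, 19] -> [0] -> 1
  [-15, 37, -20, -39] -> [-15, -20, -39] -> 1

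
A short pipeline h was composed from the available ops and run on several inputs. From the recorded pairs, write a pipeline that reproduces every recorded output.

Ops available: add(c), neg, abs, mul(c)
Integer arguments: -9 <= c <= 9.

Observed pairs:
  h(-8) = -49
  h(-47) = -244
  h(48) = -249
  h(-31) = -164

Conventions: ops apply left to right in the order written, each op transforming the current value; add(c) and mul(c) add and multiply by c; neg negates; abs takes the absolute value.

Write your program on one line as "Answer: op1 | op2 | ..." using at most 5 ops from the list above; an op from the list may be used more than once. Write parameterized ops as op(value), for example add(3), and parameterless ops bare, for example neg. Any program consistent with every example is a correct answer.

mul(5) | abs | neg | add(-9)

Check, running the answer program on each example:
  -8 -> -40 -> 40 -> -40 -> -49
  -47 -> -235 -> 235 -> -235 -> -244
  48 -> 240 -> 240 -> -240 -> -249
  -31 -> -155 -> 155 -> -155 -> -164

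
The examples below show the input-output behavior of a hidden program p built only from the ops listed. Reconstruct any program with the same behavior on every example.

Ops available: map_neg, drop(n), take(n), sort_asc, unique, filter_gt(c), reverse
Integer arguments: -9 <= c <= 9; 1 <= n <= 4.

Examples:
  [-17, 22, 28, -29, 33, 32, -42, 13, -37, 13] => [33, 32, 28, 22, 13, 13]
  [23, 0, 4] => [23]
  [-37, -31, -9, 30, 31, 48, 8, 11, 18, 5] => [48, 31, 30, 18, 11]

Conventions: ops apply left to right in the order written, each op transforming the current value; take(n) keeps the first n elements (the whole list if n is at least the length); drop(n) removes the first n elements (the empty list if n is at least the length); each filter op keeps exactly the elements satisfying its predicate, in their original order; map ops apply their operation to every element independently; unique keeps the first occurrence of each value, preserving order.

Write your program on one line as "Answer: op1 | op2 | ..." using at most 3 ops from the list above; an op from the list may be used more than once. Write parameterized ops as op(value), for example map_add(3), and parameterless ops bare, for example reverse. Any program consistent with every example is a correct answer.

sort_asc | filter_gt(8) | reverse

Check, running the answer program on each example:
  [-17, 22, 28, -29, 33, 32, -42, 13, -37, 13] -> [-42, -37, -29, -17, 13, 13, 22, 28, 32, 33] -> [13, 13, 22, 28, 32, 33] -> [33, 32, 28, 22, 13, 13]
  [23, 0, 4] -> [0, 4, 23] -> [23] -> [23]
  [-37, -31, -9, 30, 31, 48, 8, 11, 18, 5] -> [-37, -31, -9, 5, 8, 11, 18, 30, 31, 48] -> [11, 18, 30, 31, 48] -> [48, 31, 30, 18, 11]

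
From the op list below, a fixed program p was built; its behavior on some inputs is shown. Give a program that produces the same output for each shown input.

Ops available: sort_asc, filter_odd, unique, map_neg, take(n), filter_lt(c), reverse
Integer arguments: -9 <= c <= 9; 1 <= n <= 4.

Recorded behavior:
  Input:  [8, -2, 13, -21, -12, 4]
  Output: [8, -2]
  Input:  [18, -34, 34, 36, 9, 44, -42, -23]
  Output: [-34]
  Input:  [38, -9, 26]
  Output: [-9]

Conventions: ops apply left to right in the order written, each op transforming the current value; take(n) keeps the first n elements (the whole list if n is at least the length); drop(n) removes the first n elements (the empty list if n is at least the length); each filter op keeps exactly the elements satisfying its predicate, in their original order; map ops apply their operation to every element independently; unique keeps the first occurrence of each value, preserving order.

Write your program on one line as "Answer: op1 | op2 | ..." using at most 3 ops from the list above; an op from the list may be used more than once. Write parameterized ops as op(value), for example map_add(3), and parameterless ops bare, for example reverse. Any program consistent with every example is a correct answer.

take(3) | filter_lt(9)

Check, running the answer program on each example:
  [8, -2, 13, -21, -12, 4] -> [8, -2, 13] -> [8, -2]
  [18, -34, 34, 36, 9, 44, -42, -23] -> [18, -34, 34] -> [-34]
  [38, -9, 26] -> [38, -9, 26] -> [-9]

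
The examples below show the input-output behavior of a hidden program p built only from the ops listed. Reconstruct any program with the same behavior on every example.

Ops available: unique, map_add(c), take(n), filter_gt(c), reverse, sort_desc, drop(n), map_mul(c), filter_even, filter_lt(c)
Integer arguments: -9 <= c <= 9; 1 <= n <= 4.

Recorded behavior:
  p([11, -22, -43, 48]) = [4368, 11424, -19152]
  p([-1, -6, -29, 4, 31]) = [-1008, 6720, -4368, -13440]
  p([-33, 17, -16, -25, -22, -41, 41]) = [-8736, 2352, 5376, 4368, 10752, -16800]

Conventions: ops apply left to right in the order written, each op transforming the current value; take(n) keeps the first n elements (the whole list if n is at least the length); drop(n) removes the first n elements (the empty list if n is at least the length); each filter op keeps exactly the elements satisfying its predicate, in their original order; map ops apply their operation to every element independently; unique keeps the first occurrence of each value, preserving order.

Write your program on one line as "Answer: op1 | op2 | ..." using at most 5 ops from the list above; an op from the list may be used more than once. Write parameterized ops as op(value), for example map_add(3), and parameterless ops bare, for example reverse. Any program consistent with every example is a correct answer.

map_add(9) | map_mul(-6) | map_mul(-7) | map_mul(-8) | drop(1)

Check, running the answer program on each example:
  [11, -22, -43, 48] -> [20, -13, -34, 57] -> [-120, 78, 204, -342] -> [840, -546, -1428, 2394] -> [-6720, 4368, 11424, -19152] -> [4368, 11424, -19152]
  [-1, -6, -29, 4, 31] -> [8, 3, -20, 13, 40] -> [-48, -18, 120, -78, -240] -> [336, 126, -840, 546, 1680] -> [-2688, -1008, 6720, -4368, -13440] -> [-1008, 6720, -4368, -13440]
  [-33, 17, -16, -25, -22, -41, 41] -> [-24, 26, -7, -16, -13, -32, 50] -> [144, -156, 42, 96, 78, 192, -300] -> [-1008, 1092, -294, -672, -546, -1344, 2100] -> [8064, -8736, 2352, 5376, 4368, 10752, -16800] -> [-8736, 2352, 5376, 4368, 10752, -16800]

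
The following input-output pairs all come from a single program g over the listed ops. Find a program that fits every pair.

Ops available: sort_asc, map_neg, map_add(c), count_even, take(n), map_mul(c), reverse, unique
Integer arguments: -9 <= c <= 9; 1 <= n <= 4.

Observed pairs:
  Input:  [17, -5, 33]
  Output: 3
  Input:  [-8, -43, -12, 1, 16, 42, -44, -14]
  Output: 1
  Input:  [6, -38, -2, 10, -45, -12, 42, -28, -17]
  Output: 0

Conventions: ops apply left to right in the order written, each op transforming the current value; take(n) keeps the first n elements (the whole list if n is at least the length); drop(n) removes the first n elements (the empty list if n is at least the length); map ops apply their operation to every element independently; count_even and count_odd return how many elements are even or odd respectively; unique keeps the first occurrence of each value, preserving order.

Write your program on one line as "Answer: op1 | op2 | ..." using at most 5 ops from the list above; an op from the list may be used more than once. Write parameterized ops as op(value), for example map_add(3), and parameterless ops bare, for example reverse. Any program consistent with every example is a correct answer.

map_add(-3) | map_neg | take(3) | count_even

Check, running the answer program on each example:
  [17, -5, 33] -> [14, -8, 30] -> [-14, 8, -30] -> [-14, 8, -30] -> 3
  [-8, -43, -12, 1, 16, 42, -44, -14] -> [-11, -46, -15, -2, 13, 39, -47, -17] -> [11, 46, 15, 2, -13, -39, 47, 17] -> [11, 46, 15] -> 1
  [6, -38, -2, 10, -45, -12, 42, -28, -17] -> [3, -41, -5, 7, -48, -15, 39, -31, -20] -> [-3, 41, 5, -7, 48, 15, -39, 31, 20] -> [-3, 41, 5] -> 0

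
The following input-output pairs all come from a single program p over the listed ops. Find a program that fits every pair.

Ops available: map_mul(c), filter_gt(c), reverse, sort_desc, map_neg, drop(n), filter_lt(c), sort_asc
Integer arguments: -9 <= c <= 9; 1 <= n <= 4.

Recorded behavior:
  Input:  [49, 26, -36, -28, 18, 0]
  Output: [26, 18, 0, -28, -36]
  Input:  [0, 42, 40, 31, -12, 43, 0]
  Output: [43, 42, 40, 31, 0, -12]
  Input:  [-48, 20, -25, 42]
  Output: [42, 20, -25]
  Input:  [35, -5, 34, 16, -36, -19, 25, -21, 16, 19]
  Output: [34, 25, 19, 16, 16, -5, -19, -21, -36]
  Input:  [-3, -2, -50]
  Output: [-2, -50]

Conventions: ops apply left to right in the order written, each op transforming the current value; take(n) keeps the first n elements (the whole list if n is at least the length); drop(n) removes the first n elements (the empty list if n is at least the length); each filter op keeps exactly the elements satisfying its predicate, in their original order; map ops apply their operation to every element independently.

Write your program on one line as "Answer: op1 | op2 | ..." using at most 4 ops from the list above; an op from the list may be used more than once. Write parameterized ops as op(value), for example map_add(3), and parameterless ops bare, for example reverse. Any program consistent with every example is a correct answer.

drop(1) | sort_asc | sort_desc

Check, running the answer program on each example:
  [49, 26, -36, -28, 18, 0] -> [26, -36, -28, 18, 0] -> [-36, -28, 0, 18, 26] -> [26, 18, 0, -28, -36]
  [0, 42, 40, 31, -12, 43, 0] -> [42, 40, 31, -12, 43, 0] -> [-12, 0, 31, 40, 42, 43] -> [43, 42, 40, 31, 0, -12]
  [-48, 20, -25, 42] -> [20, -25, 42] -> [-25, 20, 42] -> [42, 20, -25]
  [35, -5, 34, 16, -36, -19, 25, -21, 16, 19] -> [-5, 34, 16, -36, -19, 25, -21, 16, 19] -> [-36, -21, -19, -5, 16, 16, 19, 25, 34] -> [34, 25, 19, 16, 16, -5, -19, -21, -36]
  [-3, -2, -50] -> [-2, -50] -> [-50, -2] -> [-2, -50]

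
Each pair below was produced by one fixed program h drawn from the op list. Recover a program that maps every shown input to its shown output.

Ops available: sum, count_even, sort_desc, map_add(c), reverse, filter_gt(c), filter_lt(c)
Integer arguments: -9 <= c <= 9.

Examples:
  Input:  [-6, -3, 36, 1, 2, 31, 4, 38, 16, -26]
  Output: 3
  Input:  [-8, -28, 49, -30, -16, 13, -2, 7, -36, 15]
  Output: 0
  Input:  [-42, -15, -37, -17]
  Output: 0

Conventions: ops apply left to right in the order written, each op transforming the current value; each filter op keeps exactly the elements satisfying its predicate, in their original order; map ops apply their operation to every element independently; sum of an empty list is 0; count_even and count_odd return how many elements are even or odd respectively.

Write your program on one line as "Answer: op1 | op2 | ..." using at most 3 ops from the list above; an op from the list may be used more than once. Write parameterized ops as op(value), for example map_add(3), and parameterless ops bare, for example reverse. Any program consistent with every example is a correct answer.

filter_gt(8) | reverse | count_even

Check, running the answer program on each example:
  [-6, -3, 36, 1, 2, 31, 4, 38, 16, -26] -> [36, 31, 38, 16] -> [16, 38, 31, 36] -> 3
  [-8, -28, 49, -30, -16, 13, -2, 7, -36, 15] -> [49, 13, 15] -> [15, 13, 49] -> 0
  [-42, -15, -37, -17] -> [] -> [] -> 0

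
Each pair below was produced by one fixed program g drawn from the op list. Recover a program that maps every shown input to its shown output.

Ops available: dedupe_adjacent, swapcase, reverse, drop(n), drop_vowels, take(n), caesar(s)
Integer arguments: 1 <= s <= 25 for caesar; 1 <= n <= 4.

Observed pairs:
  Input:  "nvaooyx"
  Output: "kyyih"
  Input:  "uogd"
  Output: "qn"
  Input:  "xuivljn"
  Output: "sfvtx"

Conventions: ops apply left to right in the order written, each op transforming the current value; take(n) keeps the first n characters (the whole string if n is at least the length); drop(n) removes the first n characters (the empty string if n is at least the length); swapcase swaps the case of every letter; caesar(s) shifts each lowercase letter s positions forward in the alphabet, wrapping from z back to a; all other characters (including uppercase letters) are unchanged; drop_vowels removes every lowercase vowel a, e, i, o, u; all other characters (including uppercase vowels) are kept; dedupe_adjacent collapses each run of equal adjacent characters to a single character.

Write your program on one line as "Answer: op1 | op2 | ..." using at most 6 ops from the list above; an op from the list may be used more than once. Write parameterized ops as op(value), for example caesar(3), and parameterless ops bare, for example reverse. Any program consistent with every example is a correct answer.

caesar(3) | caesar(24) | drop(1) | drop(1) | caesar(9)

Check, running the answer program on each example:
  "nvaooyx" -> "qydrrba" -> "owbppzy" -> "wbppzy" -> "bppzy" -> "kyyih"
  "uogd" -> "xrjg" -> "vphe" -> "phe" -> "he" -> "qn"
  "xuivljn" -> "axlyomq" -> "yvjwmko" -> "vjwmko" -> "jwmko" -> "sfvtx"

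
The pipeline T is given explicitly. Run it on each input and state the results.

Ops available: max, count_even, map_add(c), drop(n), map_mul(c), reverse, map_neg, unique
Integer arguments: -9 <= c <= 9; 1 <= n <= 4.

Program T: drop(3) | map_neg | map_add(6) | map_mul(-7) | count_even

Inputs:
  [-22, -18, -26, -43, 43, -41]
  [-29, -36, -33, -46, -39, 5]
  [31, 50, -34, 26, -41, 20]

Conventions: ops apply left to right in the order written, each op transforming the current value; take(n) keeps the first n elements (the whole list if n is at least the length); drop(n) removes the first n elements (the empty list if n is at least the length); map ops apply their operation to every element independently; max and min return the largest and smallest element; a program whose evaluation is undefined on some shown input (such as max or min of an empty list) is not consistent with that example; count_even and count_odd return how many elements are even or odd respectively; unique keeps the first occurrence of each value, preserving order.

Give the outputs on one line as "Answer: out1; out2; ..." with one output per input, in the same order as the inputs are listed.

0; 1; 2

Execution, op by op:
  [-22, -18, -26, -43, 43, -41] -> [-43, 43, -41] -> [43, -43, 41] -> [49, -37, 47] -> [-343, 259, -329] -> 0
  [-29, -36, -33, -46, -39, 5] -> [-46, -39, 5] -> [46, 39, -5] -> [52, 45, 1] -> [-364, -315, -7] -> 1
  [31, 50, -34, 26, -41, 20] -> [26, -41, 20] -> [-26, 41, -20] -> [-20, 47, -14] -> [140, -329, 98] -> 2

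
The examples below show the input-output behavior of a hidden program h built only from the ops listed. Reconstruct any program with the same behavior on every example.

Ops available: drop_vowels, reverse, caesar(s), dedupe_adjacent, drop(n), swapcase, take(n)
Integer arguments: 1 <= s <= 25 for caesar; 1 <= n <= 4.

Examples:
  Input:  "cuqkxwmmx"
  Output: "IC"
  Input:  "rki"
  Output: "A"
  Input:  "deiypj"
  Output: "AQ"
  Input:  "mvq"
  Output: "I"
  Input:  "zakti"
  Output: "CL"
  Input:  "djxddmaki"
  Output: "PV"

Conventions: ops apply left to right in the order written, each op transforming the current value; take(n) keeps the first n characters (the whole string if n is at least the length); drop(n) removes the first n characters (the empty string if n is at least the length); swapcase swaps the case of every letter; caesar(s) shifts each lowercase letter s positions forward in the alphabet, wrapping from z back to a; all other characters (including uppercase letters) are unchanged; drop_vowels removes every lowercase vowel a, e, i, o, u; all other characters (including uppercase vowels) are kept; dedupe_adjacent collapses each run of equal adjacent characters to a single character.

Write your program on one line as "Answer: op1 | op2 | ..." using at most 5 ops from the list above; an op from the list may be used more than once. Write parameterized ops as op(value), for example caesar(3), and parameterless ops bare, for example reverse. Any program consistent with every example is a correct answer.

caesar(14) | caesar(4) | drop(2) | take(2) | swapcase

Check, running the answer program on each example:
  "cuqkxwmmx" -> "qieylkaal" -> "umicpoeep" -> "icpoeep" -> "ic" -> "IC"
  "rki" -> "fyw" -> "jca" -> "a" -> "a" -> "A"
  "deiypj" -> "rswmdx" -> "vwaqhb" -> "aqhb" -> "aq" -> "AQ"
  "mvq" -> "aje" -> "eni" -> "i" -> "i" -> "I"
  "zakti" -> "noyhw" -> "rscla" -> "cla" -> "cl" -> "CL"
  "djxddmaki" -> "rxlrraoyw" -> "vbpvvesca" -> "pvvesca" -> "pv" -> "PV"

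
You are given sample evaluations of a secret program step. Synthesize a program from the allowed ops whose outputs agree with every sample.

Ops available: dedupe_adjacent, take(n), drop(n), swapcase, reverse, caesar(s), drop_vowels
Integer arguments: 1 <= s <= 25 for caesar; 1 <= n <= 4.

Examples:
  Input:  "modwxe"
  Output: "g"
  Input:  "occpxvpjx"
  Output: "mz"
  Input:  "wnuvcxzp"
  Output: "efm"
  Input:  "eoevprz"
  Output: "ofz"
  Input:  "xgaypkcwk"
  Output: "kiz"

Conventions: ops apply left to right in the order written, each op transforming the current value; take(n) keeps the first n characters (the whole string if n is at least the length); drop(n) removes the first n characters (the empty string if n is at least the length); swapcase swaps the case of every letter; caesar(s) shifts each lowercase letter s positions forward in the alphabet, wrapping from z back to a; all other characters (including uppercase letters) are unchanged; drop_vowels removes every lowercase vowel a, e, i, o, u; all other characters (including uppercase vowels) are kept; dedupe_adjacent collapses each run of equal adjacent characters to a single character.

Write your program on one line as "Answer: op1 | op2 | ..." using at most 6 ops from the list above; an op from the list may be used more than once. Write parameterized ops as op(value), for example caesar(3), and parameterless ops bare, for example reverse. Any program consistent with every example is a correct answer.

drop(2) | take(3) | caesar(17) | drop_vowels | caesar(19)

Check, running the answer program on each example:
  "modwxe" -> "dwxe" -> "dwx" -> "uno" -> "n" -> "g"
  "occpxvpjx" -> "cpxvpjx" -> "cpx" -> "tgo" -> "tg" -> "mz"
  "wnuvcxzp" -> "uvcxzp" -> "uvc" -> "lmt" -> "lmt" -> "efm"
  "eoevprz" -> "evprz" -> "evp" -> "vmg" -> "vmg" -> "ofz"
  "xgaypkcwk" -> "aypkcwk" -> "ayp" -> "rpg" -> "rpg" -> "kiz"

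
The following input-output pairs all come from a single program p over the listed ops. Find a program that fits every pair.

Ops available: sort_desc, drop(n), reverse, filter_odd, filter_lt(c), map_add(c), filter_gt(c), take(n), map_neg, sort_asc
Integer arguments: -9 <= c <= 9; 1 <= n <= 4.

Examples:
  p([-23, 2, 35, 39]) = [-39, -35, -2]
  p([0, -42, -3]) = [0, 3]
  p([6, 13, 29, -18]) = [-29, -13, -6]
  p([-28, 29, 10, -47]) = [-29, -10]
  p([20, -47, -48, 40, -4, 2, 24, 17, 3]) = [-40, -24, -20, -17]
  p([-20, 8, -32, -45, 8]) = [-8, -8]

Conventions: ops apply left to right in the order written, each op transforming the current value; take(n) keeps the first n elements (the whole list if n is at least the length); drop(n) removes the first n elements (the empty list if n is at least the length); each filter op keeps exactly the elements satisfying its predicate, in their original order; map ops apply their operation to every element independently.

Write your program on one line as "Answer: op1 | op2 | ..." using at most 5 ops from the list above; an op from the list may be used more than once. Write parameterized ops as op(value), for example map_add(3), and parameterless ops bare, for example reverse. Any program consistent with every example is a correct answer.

map_neg | sort_asc | filter_lt(8) | take(4)

Check, running the answer program on each example:
  [-23, 2, 35, 39] -> [23, -2, -35, -39] -> [-39, -35, -2, 23] -> [-39, -35, -2] -> [-39, -35, -2]
  [0, -42, -3] -> [0, 42, 3] -> [0, 3, 42] -> [0, 3] -> [0, 3]
  [6, 13, 29, -18] -> [-6, -13, -29, 18] -> [-29, -13, -6, 18] -> [-29, -13, -6] -> [-29, -13, -6]
  [-28, 29, 10, -47] -> [28, -29, -10, 47] -> [-29, -10, 28, 47] -> [-29, -10] -> [-29, -10]
  [20, -47, -48, 40, -4, 2, 24, 17, 3] -> [-20, 47, 48, -40, 4, -2, -24, -17, -3] -> [-40, -24, -20, -17, -3, -2, 4, 47, 48] -> [-40, -24, -20, -17, -3, -2, 4] -> [-40, -24, -20, -17]
  [-20, 8, -32, -45, 8] -> [20, -8, 32, 45, -8] -> [-8, -8, 20, 32, 45] -> [-8, -8] -> [-8, -8]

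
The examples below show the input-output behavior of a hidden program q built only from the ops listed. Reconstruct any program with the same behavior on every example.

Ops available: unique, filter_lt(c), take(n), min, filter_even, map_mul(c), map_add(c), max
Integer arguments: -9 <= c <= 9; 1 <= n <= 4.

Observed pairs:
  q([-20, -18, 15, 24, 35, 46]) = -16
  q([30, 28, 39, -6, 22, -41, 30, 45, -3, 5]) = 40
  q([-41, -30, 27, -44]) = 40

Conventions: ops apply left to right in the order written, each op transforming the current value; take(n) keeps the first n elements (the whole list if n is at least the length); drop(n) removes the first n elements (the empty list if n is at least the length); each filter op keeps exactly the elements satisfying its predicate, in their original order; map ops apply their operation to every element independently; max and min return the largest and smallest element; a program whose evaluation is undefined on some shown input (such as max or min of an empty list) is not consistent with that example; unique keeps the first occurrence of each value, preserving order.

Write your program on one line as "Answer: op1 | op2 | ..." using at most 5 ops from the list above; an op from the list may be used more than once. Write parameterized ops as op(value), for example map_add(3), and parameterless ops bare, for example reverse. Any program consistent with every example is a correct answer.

map_mul(-1) | map_add(-1) | filter_even | take(2) | max

Check, running the answer program on each example:
  [-20, -18, 15, 24, 35, 46] -> [20, 18, -15, -24, -35, -46] -> [19, 17, -16, -25, -36, -47] -> [-16, -36] -> [-16, -36] -> -16
  [30, 28, 39, -6, 22, -41, 30, 45, -3, 5] -> [-30, -28, -39, 6, -22, 41, -30, -45, 3, -5] -> [-31, -29, -40, 5, -23, 40, -31, -46, 2, -6] -> [-40, 40, -46, 2, -6] -> [-40, 40] -> 40
  [-41, -30, 27, -44] -> [41, 30, -27, 44] -> [40, 29, -28, 43] -> [40, -28] -> [40, -28] -> 40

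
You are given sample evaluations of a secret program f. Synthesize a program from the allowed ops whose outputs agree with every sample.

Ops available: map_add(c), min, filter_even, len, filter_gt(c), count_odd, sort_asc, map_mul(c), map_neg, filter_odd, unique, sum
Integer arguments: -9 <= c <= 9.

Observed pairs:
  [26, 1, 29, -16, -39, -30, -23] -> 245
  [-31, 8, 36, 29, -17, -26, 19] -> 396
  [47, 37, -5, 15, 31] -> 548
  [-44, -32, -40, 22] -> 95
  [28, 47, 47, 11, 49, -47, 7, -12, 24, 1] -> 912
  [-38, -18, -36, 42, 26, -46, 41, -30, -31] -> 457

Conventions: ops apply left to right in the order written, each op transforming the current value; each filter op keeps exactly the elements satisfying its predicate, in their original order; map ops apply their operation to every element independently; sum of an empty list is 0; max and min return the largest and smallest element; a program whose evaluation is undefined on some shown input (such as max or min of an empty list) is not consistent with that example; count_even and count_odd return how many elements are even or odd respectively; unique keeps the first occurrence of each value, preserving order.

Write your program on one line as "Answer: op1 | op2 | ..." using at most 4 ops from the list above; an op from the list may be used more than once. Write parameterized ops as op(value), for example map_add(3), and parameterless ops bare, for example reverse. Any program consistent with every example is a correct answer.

map_mul(4) | filter_gt(0) | map_add(7) | sum

Check, running the answer program on each example:
  [26, 1, 29, -16, -39, -30, -23] -> [104, 4, 116, -64, -156, -120, -92] -> [104, 4, 116] -> [111, 11, 123] -> 245
  [-31, 8, 36, 29, -17, -26, 19] -> [-124, 32, 144, 116, -68, -104, 76] -> [32, 144, 116, 76] -> [39, 151, 123, 83] -> 396
  [47, 37, -5, 15, 31] -> [188, 148, -20, 60, 124] -> [188, 148, 60, 124] -> [195, 155, 67, 131] -> 548
  [-44, -32, -40, 22] -> [-176, -128, -160, 88] -> [88] -> [95] -> 95
  [28, 47, 47, 11, 49, -47, 7, -12, 24, 1] -> [112, 188, 188, 44, 196, -188, 28, -48, 96, 4] -> [112, 188, 188, 44, 196, 28, 96, 4] -> [119, 195, 195, 51, 203, 35, 103, 11] -> 912
  [-38, -18, -36, 42, 26, -46, 41, -30, -31] -> [-152, -72, -144, 168, 104, -184, 164, -120, -124] -> [168, 104, 164] -> [175, 111, 171] -> 457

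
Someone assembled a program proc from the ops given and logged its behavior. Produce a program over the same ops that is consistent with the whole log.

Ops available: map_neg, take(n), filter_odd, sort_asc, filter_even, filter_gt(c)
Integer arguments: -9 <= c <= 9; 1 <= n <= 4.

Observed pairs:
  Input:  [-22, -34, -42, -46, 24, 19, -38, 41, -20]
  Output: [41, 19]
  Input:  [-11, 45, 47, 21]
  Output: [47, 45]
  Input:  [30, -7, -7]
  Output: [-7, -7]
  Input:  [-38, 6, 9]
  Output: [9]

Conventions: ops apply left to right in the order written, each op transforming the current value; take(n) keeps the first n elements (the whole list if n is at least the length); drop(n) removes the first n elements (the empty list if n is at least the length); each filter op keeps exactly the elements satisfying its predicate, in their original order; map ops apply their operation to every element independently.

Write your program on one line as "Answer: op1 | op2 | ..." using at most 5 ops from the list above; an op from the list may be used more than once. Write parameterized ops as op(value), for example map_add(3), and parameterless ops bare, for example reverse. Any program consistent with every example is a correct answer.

map_neg | sort_asc | filter_odd | take(2) | map_neg

Check, running the answer program on each example:
  [-22, -34, -42, -46, 24, 19, -38, 41, -20] -> [22, 34, 42, 46, -24, -19, 38, -41, 20] -> [-41, -24, -19, 20, 22, 34, 38, 42, 46] -> [-41, -19] -> [-41, -19] -> [41, 19]
  [-11, 45, 47, 21] -> [11, -45, -47, -21] -> [-47, -45, -21, 11] -> [-47, -45, -21, 11] -> [-47, -45] -> [47, 45]
  [30, -7, -7] -> [-30, 7, 7] -> [-30, 7, 7] -> [7, 7] -> [7, 7] -> [-7, -7]
  [-38, 6, 9] -> [38, -6, -9] -> [-9, -6, 38] -> [-9] -> [-9] -> [9]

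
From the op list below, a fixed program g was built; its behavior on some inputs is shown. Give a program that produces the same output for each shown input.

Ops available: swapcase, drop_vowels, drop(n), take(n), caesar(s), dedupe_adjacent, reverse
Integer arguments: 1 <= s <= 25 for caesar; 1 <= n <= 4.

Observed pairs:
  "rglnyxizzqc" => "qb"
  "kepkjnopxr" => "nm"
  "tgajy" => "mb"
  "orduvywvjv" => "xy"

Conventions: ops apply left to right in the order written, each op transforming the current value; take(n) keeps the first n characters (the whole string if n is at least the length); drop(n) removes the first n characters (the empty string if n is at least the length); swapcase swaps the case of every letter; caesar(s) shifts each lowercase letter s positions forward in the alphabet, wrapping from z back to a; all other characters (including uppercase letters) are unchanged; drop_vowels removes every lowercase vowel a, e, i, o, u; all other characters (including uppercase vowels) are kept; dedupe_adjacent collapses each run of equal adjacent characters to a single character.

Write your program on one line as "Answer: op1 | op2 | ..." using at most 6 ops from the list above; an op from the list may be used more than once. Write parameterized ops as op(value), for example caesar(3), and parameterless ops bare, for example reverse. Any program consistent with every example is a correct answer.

drop(3) | dedupe_adjacent | caesar(21) | take(2) | caesar(8)

Check, running the answer program on each example:
  "rglnyxizzqc" -> "nyxizzqc" -> "nyxizqc" -> "itsdulx" -> "it" -> "qb"
  "kepkjnopxr" -> "kjnopxr" -> "kjnopxr" -> "feijksm" -> "fe" -> "nm"
  "tgajy" -> "jy" -> "jy" -> "et" -> "et" -> "mb"
  "orduvywvjv" -> "uvywvjv" -> "uvywvjv" -> "pqtrqeq" -> "pq" -> "xy"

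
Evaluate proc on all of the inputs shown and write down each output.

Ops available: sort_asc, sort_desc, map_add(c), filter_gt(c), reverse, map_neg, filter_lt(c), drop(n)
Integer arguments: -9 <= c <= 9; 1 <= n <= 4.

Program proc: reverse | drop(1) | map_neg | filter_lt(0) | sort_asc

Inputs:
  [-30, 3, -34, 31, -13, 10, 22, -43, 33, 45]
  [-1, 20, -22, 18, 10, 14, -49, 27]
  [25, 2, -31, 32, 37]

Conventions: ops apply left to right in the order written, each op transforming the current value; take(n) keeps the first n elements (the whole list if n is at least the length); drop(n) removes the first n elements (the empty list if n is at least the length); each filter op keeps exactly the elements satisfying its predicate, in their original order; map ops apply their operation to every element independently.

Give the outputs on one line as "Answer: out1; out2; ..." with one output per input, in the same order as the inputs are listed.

Execution, op by op:
  [-30, 3, -34, 31, -13, 10, 22, -43, 33, 45] -> [45, 33, -43, 22, 10, -13, 31, -34, 3, -30] -> [33, -43, 22, 10, -13, 31, -34, 3, -30] -> [-33, 43, -22, -10, 13, -31, 34, -3, 30] -> [-33, -22, -10, -31, -3] -> [-33, -31, -22, -10, -3]
  [-1, 20, -22, 18, 10, 14, -49, 27] -> [27, -49, 14, 10, 18, -22, 20, -1] -> [-49, 14, 10, 18, -22, 20, -1] -> [49, -14, -10, -18, 22, -20, 1] -> [-14, -10, -18, -20] -> [-20, -18, -14, -10]
  [25, 2, -31, 32, 37] -> [37, 32, -31, 2, 25] -> [32, -31, 2, 25] -> [-32, 31, -2, -25] -> [-32, -2, -25] -> [-32, -25, -2]

[-33, -31, -22, -10, -3]; [-20, -18, -14, -10]; [-32, -25, -2]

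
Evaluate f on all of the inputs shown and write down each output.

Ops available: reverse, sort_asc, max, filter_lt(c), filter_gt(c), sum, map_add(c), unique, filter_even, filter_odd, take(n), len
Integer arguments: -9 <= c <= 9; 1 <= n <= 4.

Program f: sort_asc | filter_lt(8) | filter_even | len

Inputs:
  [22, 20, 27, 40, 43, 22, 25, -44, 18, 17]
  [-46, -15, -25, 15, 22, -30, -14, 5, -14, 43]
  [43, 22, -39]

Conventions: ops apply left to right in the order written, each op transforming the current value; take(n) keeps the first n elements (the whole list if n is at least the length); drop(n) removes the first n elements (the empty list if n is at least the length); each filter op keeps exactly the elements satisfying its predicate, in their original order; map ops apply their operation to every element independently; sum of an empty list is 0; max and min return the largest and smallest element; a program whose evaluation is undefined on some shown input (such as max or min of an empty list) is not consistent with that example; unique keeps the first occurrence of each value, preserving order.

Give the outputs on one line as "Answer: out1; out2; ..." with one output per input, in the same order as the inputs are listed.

1; 4; 0

Execution, op by op:
  [22, 20, 27, 40, 43, 22, 25, -44, 18, 17] -> [-44, 17, 18, 20, 22, 22, 25, 27, 40, 43] -> [-44] -> [-44] -> 1
  [-46, -15, -25, 15, 22, -30, -14, 5, -14, 43] -> [-46, -30, -25, -15, -14, -14, 5, 15, 22, 43] -> [-46, -30, -25, -15, -14, -14, 5] -> [-46, -30, -14, -14] -> 4
  [43, 22, -39] -> [-39, 22, 43] -> [-39] -> [] -> 0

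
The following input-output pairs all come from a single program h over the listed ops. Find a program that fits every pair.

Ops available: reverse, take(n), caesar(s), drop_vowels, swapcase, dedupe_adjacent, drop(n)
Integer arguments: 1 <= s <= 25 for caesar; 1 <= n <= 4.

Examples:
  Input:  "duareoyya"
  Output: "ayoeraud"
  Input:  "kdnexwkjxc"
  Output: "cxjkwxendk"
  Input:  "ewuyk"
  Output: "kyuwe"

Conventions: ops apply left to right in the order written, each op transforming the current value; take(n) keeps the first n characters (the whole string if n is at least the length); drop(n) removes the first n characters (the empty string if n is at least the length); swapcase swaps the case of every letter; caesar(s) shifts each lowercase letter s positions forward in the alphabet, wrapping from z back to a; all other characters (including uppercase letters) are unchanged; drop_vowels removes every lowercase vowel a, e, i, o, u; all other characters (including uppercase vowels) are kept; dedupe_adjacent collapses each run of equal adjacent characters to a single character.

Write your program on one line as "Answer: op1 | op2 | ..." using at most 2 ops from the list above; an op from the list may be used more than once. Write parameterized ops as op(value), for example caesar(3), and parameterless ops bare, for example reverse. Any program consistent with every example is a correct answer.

dedupe_adjacent | reverse

Check, running the answer program on each example:
  "duareoyya" -> "duareoya" -> "ayoeraud"
  "kdnexwkjxc" -> "kdnexwkjxc" -> "cxjkwxendk"
  "ewuyk" -> "ewuyk" -> "kyuwe"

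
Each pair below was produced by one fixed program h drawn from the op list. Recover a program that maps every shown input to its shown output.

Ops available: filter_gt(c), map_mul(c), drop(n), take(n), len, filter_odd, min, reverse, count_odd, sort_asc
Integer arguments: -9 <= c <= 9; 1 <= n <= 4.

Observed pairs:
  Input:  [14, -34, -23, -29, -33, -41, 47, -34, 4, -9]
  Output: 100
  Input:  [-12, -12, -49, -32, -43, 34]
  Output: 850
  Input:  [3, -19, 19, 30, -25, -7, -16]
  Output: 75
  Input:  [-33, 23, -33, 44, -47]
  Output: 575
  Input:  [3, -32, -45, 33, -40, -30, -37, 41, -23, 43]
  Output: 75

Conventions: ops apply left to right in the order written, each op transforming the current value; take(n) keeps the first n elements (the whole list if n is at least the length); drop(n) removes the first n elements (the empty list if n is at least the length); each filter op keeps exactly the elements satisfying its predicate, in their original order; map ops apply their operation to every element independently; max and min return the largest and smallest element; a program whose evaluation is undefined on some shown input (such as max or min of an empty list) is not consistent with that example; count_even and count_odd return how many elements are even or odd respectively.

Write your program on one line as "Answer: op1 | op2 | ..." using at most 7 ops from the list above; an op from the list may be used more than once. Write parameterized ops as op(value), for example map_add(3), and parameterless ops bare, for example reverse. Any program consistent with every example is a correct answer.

filter_gt(1) | map_mul(-5) | take(3) | map_mul(-5) | reverse | min

Check, running the answer program on each example:
  [14, -34, -23, -29, -33, -41, 47, -34, 4, -9] -> [14, 47, 4] -> [-70, -235, -20] -> [-70, -235, -20] -> [350, 1175, 100] -> [100, 1175, 350] -> 100
  [-12, -12, -49, -32, -43, 34] -> [34] -> [-170] -> [-170] -> [850] -> [850] -> 850
  [3, -19, 19, 30, -25, -7, -16] -> [3, 19, 30] -> [-15, -95, -150] -> [-15, -95, -150] -> [75, 475, 750] -> [750, 475, 75] -> 75
  [-33, 23, -33, 44, -47] -> [23, 44] -> [-115, -220] -> [-115, -220] -> [575, 1100] -> [1100, 575] -> 575
  [3, -32, -45, 33, -40, -30, -37, 41, -23, 43] -> [3, 33, 41, 43] -> [-15, -165, -205, -215] -> [-15, -165, -205] -> [75, 825, 1025] -> [1025, 825, 75] -> 75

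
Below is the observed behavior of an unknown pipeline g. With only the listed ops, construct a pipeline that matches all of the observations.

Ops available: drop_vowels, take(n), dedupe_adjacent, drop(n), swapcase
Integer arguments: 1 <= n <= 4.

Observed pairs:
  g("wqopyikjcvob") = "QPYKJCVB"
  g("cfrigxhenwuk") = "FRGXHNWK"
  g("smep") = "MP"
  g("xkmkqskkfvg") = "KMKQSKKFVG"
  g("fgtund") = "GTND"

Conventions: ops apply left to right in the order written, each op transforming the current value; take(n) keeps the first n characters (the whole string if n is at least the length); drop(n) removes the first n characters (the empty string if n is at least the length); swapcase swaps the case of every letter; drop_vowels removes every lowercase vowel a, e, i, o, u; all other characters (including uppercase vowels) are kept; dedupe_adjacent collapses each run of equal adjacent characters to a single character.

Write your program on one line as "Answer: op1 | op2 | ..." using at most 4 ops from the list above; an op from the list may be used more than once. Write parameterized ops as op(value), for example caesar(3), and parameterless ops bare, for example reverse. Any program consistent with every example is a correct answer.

drop_vowels | drop(1) | swapcase

Check, running the answer program on each example:
  "wqopyikjcvob" -> "wqpykjcvb" -> "qpykjcvb" -> "QPYKJCVB"
  "cfrigxhenwuk" -> "cfrgxhnwk" -> "frgxhnwk" -> "FRGXHNWK"
  "smep" -> "smp" -> "mp" -> "MP"
  "xkmkqskkfvg" -> "xkmkqskkfvg" -> "kmkqskkfvg" -> "KMKQSKKFVG"
  "fgtund" -> "fgtnd" -> "gtnd" -> "GTND"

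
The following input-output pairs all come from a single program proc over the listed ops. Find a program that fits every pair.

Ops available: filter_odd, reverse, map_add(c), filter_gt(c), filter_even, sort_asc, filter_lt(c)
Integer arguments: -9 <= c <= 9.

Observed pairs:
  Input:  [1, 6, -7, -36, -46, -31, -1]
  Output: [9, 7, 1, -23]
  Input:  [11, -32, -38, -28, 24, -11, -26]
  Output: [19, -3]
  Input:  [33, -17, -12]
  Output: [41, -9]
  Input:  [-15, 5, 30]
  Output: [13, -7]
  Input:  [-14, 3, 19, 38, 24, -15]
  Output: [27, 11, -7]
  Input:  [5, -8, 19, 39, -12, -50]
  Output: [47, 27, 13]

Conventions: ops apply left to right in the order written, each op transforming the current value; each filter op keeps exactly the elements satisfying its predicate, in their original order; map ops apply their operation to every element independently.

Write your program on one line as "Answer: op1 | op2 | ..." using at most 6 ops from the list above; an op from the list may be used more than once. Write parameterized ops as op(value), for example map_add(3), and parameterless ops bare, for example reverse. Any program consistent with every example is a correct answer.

reverse | sort_asc | map_add(8) | reverse | filter_odd

Check, running the answer program on each example:
  [1, 6, -7, -36, -46, -31, -1] -> [-1, -31, -46, -36, -7, 6, 1] -> [-46, -36, -31, -7, -1, 1, 6] -> [-38, -28, -23, 1, 7, 9, 14] -> [14, 9, 7, 1, -23, -28, -38] -> [9, 7, 1, -23]
  [11, -32, -38, -28, 24, -11, -26] -> [-26, -11, 24, -28, -38, -32, 11] -> [-38, -32, -28, -26, -11, 11, 24] -> [-30, -24, -20, -18, -3, 19, 32] -> [32, 19, -3, -18, -20, -24, -30] -> [19, -3]
  [33, -17, -12] -> [-12, -17, 33] -> [-17, -12, 33] -> [-9, -4, 41] -> [41, -4, -9] -> [41, -9]
  [-15, 5, 30] -> [30, 5, -15] -> [-15, 5, 30] -> [-7, 13, 38] -> [38, 13, -7] -> [13, -7]
  [-14, 3, 19, 38, 24, -15] -> [-15, 24, 38, 19, 3, -14] -> [-15, -14, 3, 19, 24, 38] -> [-7, -6, 11, 27, 32, 46] -> [46, 32, 27, 11, -6, -7] -> [27, 11, -7]
  [5, -8, 19, 39, -12, -50] -> [-50, -12, 39, 19, -8, 5] -> [-50, -12, -8, 5, 19, 39] -> [-42, -4, 0, 13, 27, 47] -> [47, 27, 13, 0, -4, -42] -> [47, 27, 13]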